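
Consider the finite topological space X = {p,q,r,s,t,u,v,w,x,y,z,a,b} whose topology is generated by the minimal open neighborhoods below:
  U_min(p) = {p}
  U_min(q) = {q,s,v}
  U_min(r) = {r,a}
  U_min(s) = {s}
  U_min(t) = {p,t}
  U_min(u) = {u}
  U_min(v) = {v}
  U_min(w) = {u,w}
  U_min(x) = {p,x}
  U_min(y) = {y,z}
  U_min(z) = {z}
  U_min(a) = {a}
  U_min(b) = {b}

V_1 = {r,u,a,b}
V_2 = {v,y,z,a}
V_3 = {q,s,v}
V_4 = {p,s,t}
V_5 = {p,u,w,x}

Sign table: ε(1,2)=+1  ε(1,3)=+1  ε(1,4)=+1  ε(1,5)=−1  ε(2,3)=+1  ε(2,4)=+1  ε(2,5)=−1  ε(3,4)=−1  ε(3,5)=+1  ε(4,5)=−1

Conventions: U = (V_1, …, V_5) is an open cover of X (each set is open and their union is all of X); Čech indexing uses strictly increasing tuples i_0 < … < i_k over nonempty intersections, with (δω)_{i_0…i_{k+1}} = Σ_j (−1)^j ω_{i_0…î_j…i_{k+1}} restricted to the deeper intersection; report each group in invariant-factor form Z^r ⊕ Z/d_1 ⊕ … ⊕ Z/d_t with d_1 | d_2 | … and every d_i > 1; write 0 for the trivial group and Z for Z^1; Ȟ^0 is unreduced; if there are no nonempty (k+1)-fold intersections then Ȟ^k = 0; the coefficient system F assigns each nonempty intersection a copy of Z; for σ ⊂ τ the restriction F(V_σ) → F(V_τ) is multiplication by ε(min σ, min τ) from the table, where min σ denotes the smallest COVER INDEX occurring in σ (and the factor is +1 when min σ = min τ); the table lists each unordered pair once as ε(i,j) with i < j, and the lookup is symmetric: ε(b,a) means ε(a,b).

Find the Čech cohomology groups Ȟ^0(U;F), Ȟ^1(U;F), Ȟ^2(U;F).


Ȟ^0 = 0, Ȟ^1 = Z/2, Ȟ^2 = 0

nerve of the cover:
  V12={a} V15={u} V23={v} V34={s} V45={p}
C dims 5,5; δ0: rk 5, SNF 1^4·2
Ȟ^0 = (5 − 5) − 0 = 0, so Ȟ^0 ≅ 0
Ȟ^1 = (5 − 0) − 5 = 0 plus torsion [2], so Ȟ^1 ≅ Z/2
Ȟ^2 = (0 − 0) − 0 = 0, so Ȟ^2 ≅ 0


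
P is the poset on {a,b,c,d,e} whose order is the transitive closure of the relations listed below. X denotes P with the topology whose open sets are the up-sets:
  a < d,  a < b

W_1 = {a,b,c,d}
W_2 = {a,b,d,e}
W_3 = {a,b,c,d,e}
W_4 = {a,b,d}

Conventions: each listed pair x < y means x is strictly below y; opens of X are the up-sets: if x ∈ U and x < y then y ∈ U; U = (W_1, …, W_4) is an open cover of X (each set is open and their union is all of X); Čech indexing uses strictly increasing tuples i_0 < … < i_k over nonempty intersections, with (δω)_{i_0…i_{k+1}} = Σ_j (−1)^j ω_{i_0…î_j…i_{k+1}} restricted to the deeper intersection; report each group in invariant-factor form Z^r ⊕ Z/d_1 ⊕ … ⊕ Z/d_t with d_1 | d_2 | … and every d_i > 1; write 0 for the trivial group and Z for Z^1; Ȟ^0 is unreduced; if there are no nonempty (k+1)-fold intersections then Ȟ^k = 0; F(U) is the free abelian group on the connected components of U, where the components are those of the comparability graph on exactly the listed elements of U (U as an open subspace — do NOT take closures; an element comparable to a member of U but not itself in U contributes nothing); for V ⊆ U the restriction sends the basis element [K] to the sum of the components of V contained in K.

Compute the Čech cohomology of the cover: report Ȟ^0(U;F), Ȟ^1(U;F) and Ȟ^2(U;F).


cover nerve:
  W12={a,b,d} W13={a,b,c,d} W14={a,b,d} W23={a,b,d,e} W24={a,b,d} W34={a,b,d}
  W123={a,b,d} W124={a,b,d} W134={a,b,d} W234={a,b,d}
  W1234={a,b,d}
components per intersection:
  W1: {a,b,d} {c}
  W2: {a,b,d} {e}
  W3: {a,b,d} {c} {e}
  W4: {a,b,d}
  W12: {a,b,d}
  W13: {a,b,d} {c}
  W14: {a,b,d}
  W23: {a,b,d} {e}
  W24: {a,b,d}
  W34: {a,b,d}
  W123: {a,b,d}
  W124: {a,b,d}
  W134: {a,b,d}
  W234: {a,b,d}
  W1234: {a,b,d}
C dims 8,8,4,1; δ0: rk 5, SNF 1^5; δ1: rk 3, SNF 1^3; δ2: rk 1, SNF 1^1
Ȟ^0: (8−5)−0=3 ⇒ Z^3
Ȟ^1: (8−3)−5=0 ⇒ 0
Ȟ^2: (4−1)−3=0 ⇒ 0

Ȟ^0 ≅ Z^3,  Ȟ^1 ≅ 0,  Ȟ^2 ≅ 0


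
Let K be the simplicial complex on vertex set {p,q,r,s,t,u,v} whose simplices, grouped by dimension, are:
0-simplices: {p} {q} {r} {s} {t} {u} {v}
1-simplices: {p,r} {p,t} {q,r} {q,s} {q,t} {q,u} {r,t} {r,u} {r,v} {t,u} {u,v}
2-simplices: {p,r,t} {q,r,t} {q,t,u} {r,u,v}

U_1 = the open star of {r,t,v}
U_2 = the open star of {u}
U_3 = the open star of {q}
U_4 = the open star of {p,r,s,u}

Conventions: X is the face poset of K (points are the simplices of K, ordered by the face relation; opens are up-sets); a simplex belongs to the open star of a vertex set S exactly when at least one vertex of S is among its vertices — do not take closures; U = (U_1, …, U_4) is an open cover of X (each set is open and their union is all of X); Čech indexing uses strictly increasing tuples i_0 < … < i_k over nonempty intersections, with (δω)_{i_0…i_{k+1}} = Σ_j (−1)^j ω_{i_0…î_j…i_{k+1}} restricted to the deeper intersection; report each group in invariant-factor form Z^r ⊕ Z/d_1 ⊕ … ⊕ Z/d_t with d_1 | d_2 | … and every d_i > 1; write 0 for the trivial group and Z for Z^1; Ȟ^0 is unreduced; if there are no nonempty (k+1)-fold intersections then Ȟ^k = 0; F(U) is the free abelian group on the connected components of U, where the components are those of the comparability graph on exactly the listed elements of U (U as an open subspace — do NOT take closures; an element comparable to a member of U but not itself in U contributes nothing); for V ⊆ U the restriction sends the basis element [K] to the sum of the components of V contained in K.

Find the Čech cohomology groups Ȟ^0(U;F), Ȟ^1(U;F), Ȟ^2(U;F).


Ȟ^0 = Z; Ȟ^1 = Z; Ȟ^2 = 0

cover nerve:
  U1={{r},{t},{v},{p,r},{p,t},{q,r},{q,t},{r,t},{r,u},{r,v},{t,u},{u,v},{p,r,t},{q,r,t},{q,t,u},{r,u,v}} U2={{u},{q,u},{r,u},{t,u},{u,v},{q,t,u},{r,u,v}} U3={{q},{q,r},{q,s},{q,t},{q,u},{q,r,t},{q,t,u}} U4={{p},{r},{s},{u},{p,r},{p,t},{q,r},{q,s},{q,u},{r,t},{r,u},{r,v},{t,u},{u,v},{p,r,t},{q,r,t},{q,t,u},{r,u,v}}
  U12={{r,u},{t,u},{u,v},{q,t,u},{r,u,v}} U13={{q,r},{q,t},{q,r,t},{q,t,u}} U14={{r},{p,r},{p,t},{q,r},{r,t},{r,u},{r,v},{t,u},{u,v},{p,r,t},{q,r,t},{q,t,u},{r,u,v}} U23={{q,u},{q,t,u}} U24={{u},{q,u},{r,u},{t,u},{u,v},{q,t,u},{r,u,v}} U34={{q,r},{q,s},{q,u},{q,r,t},{q,t,u}}
  U123={{q,t,u}} U124={{r,u},{t,u},{u,v},{q,t,u},{r,u,v}} U134={{q,r},{q,r,t},{q,t,u}} U234={{q,u},{q,t,u}}
  U1234={{q,t,u}}
components per intersection:
  U1: {{r},{t},{v},{p,r},{p,t},{q,r},{q,t},{r,t},{r,u},{r,v},{t,u},{u,v},{p,r,t},{q,r,t},{q,t,u},{r,u,v}}
  U2: {{u},{q,u},{r,u},{t,u},{u,v},{q,t,u},{r,u,v}}
  U3: {{q},{q,r},{q,s},{q,t},{q,u},{q,r,t},{q,t,u}}
  U4: {{p},{r},{u},{p,r},{p,t},{q,r},{q,u},{r,t},{r,u},{r,v},{t,u},{u,v},{p,r,t},{q,r,t},{q,t,u},{r,u,v}} {{s},{q,s}}
  U12: {{r,u},{u,v},{r,u,v}} {{t,u},{q,t,u}}
  U13: {{q,r},{q,t},{q,r,t},{q,t,u}}
  U14: {{r},{p,r},{p,t},{q,r},{r,t},{r,u},{r,v},{u,v},{p,r,t},{q,r,t},{r,u,v}} {{t,u},{q,t,u}}
  U23: {{q,u},{q,t,u}}
  U24: {{u},{q,u},{r,u},{t,u},{u,v},{q,t,u},{r,u,v}}
  U34: {{q,r},{q,r,t}} {{q,s}} {{q,u},{q,t,u}}
  U123: {{q,t,u}}
  U124: {{r,u},{u,v},{r,u,v}} {{t,u},{q,t,u}}
  U134: {{q,r},{q,r,t}} {{q,t,u}}
  U234: {{q,u},{q,t,u}}
  U1234: {{q,t,u}}
C dims 5,10,6,1; δ0: rk 4, SNF 1^4; δ1: rk 5, SNF 1^5; δ2: rk 1, SNF 1^1
Ȟ^0: (5−4)−0=1 ⇒ Z
Ȟ^1: (10−5)−4=1 ⇒ Z
Ȟ^2: (6−1)−5=0 ⇒ 0


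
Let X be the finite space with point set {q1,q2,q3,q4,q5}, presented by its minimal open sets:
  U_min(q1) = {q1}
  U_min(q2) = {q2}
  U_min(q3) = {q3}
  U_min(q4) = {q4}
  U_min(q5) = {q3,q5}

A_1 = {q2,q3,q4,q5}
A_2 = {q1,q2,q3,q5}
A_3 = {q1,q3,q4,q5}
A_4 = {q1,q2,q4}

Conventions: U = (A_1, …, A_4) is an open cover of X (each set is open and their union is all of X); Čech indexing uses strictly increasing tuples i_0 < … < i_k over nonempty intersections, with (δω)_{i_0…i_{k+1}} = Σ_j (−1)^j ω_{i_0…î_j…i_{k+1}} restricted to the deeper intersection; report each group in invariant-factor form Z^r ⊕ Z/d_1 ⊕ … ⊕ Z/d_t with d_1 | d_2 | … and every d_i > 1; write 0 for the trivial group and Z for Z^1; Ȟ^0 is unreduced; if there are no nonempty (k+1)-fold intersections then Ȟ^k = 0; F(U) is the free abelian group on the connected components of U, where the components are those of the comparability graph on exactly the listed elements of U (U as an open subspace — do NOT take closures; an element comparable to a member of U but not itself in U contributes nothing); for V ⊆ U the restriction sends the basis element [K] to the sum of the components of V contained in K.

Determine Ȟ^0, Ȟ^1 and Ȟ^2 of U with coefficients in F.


nerve of the cover:
  A12={q2,q3,q5} A13={q3,q4,q5} A14={q2,q4} A23={q1,q3,q5} A24={q1,q2} A34={q1,q4}
  A123={q3,q5} A124={q2} A134={q4} A234={q1}
components per intersection:
  A1: {q2} {q3,q5} {q4}
  A2: {q1} {q2} {q3,q5}
  A3: {q1} {q3,q5} {q4}
  A4: {q1} {q2} {q4}
  A12: {q2} {q3,q5}
  A13: {q3,q5} {q4}
  A14: {q2} {q4}
  A23: {q1} {q3,q5}
  A24: {q1} {q2}
  A34: {q1} {q4}
  A123: {q3,q5}
  A124: {q2}
  A134: {q4}
  A234: {q1}
C dims 12,12,4; δ0: rk 8, SNF 1^8; δ1: rk 4, SNF 1^4
Ȟ^0 = (12 − 8) − 0 = 4, so Ȟ^0 ≅ Z^4
Ȟ^1 = (12 − 4) − 8 = 0, so Ȟ^1 ≅ 0
Ȟ^2 = (4 − 0) − 4 = 0, so Ȟ^2 ≅ 0

Ȟ^0 = Z^4, Ȟ^1 = 0 and Ȟ^2 = 0


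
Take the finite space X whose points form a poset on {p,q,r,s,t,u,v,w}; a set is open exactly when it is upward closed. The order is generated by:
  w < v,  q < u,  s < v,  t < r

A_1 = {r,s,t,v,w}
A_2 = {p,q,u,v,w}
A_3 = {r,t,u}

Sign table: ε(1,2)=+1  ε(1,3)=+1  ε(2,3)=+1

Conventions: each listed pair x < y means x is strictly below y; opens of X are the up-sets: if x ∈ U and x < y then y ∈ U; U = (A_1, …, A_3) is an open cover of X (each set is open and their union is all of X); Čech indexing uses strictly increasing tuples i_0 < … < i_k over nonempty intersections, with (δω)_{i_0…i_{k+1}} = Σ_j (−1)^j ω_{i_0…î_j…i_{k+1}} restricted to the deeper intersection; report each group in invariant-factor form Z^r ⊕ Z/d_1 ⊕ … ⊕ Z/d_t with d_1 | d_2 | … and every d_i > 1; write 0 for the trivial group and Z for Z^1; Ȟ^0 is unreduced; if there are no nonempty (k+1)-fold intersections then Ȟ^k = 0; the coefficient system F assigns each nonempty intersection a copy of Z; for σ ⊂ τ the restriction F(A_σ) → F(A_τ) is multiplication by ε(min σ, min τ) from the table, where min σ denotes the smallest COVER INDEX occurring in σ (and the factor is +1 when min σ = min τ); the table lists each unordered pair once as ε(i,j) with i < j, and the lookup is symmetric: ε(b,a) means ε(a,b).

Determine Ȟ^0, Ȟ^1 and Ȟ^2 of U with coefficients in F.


nerve of the cover:
  A12={v,w} A13={r,t} A23={u}
C dims 3,3; δ0: rk 2, SNF 1^2
Ȟ^0 = (3 − 2) − 0 = 1, so Ȟ^0 ≅ Z
Ȟ^1 = (3 − 0) − 2 = 1, so Ȟ^1 ≅ Z
Ȟ^2 = (0 − 0) − 0 = 0, so Ȟ^2 ≅ 0

Ȟ^0 = Z; Ȟ^1 = Z; Ȟ^2 = 0


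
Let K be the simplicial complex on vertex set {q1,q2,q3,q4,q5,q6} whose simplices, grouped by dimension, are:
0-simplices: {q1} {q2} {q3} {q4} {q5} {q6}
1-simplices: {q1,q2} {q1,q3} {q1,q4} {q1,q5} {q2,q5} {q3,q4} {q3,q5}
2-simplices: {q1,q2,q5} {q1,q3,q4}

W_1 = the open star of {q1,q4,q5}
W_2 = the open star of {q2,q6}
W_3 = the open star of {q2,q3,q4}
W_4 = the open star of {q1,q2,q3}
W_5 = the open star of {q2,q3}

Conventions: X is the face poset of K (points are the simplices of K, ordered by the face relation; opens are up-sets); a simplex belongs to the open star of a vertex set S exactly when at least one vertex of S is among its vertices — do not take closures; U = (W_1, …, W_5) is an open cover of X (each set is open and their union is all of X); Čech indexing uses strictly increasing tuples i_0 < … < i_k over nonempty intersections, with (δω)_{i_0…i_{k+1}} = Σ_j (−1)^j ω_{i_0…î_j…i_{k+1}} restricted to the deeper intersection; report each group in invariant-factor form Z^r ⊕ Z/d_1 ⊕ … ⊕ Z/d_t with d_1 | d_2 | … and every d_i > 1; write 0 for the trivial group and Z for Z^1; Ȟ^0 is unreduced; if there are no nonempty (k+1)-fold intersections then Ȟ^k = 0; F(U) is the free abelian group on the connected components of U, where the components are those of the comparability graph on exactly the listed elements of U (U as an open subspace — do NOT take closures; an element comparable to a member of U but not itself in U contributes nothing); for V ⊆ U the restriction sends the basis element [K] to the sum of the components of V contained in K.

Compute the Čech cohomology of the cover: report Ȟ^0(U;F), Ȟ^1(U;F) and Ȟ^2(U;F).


Ȟ^0 = Z^2, Ȟ^1 = Z and Ȟ^2 = 0

nerve simplices:
  W1={{q1},{q4},{q5},{q1,q2},{q1,q3},{q1,q4},{q1,q5},{q2,q5},{q3,q4},{q3,q5},{q1,q2,q5},{q1,q3,q4}} W2={{q2},{q6},{q1,q2},{q2,q5},{q1,q2,q5}} W3={{q2},{q3},{q4},{q1,q2},{q1,q3},{q1,q4},{q2,q5},{q3,q4},{q3,q5},{q1,q2,q5},{q1,q3,q4}} W4={{q1},{q2},{q3},{q1,q2},{q1,q3},{q1,q4},{q1,q5},{q2,q5},{q3,q4},{q3,q5},{q1,q2,q5},{q1,q3,q4}} W5={{q2},{q3},{q1,q2},{q1,q3},{q2,q5},{q3,q4},{q3,q5},{q1,q2,q5},{q1,q3,q4}}
  W12={{q1,q2},{q2,q5},{q1,q2,q5}} W13={{q4},{q1,q2},{q1,q3},{q1,q4},{q2,q5},{q3,q4},{q3,q5},{q1,q2,q5},{q1,q3,q4}} W14={{q1},{q1,q2},{q1,q3},{q1,q4},{q1,q5},{q2,q5},{q3,q4},{q3,q5},{q1,q2,q5},{q1,q3,q4}} W15={{q1,q2},{q1,q3},{q2,q5},{q3,q4},{q3,q5},{q1,q2,q5},{q1,q3,q4}} W23={{q2},{q1,q2},{q2,q5},{q1,q2,q5}} W24={{q2},{q1,q2},{q2,q5},{q1,q2,q5}} W25={{q2},{q1,q2},{q2,q5},{q1,q2,q5}} W34={{q2},{q3},{q1,q2},{q1,q3},{q1,q4},{q2,q5},{q3,q4},{q3,q5},{q1,q2,q5},{q1,q3,q4}} W35={{q2},{q3},{q1,q2},{q1,q3},{q2,q5},{q3,q4},{q3,q5},{q1,q2,q5},{q1,q3,q4}} W45={{q2},{q3},{q1,q2},{q1,q3},{q2,q5},{q3,q4},{q3,q5},{q1,q2,q5},{q1,q3,q4}}
  W123={{q1,q2},{q2,q5},{q1,q2,q5}} W124={{q1,q2},{q2,q5},{q1,q2,q5}} W125={{q1,q2},{q2,q5},{q1,q2,q5}} W134={{q1,q2},{q1,q3},{q1,q4},{q2,q5},{q3,q4},{q3,q5},{q1,q2,q5},{q1,q3,q4}} W135={{q1,q2},{q1,q3},{q2,q5},{q3,q4},{q3,q5},{q1,q2,q5},{q1,q3,q4}} W145={{q1,q2},{q1,q3},{q2,q5},{q3,q4},{q3,q5},{q1,q2,q5},{q1,q3,q4}} W234={{q2},{q1,q2},{q2,q5},{q1,q2,q5}} W235={{q2},{q1,q2},{q2,q5},{q1,q2,q5}} W245={{q2},{q1,q2},{q2,q5},{q1,q2,q5}} W345={{q2},{q3},{q1,q2},{q1,q3},{q2,q5},{q3,q4},{q3,q5},{q1,q2,q5},{q1,q3,q4}}
  W1234={{q1,q2},{q2,q5},{q1,q2,q5}} W1235={{q1,q2},{q2,q5},{q1,q2,q5}} W1245={{q1,q2},{q2,q5},{q1,q2,q5}} W1345={{q1,q2},{q1,q3},{q2,q5},{q3,q4},{q3,q5},{q1,q2,q5},{q1,q3,q4}} W2345={{q2},{q1,q2},{q2,q5},{q1,q2,q5}}
  W12345={{q1,q2},{q2,q5},{q1,q2,q5}}
components per intersection:
  W1: {{q1},{q4},{q5},{q1,q2},{q1,q3},{q1,q4},{q1,q5},{q2,q5},{q3,q4},{q3,q5},{q1,q2,q5},{q1,q3,q4}}
  W2: {{q2},{q1,q2},{q2,q5},{q1,q2,q5}} {{q6}}
  W3: {{q2},{q1,q2},{q2,q5},{q1,q2,q5}} {{q3},{q4},{q1,q3},{q1,q4},{q3,q4},{q3,q5},{q1,q3,q4}}
  W4: {{q1},{q2},{q3},{q1,q2},{q1,q3},{q1,q4},{q1,q5},{q2,q5},{q3,q4},{q3,q5},{q1,q2,q5},{q1,q3,q4}}
  W5: {{q2},{q1,q2},{q2,q5},{q1,q2,q5}} {{q3},{q1,q3},{q3,q4},{q3,q5},{q1,q3,q4}}
  W12: {{q1,q2},{q2,q5},{q1,q2,q5}}
  W13: {{q4},{q1,q3},{q1,q4},{q3,q4},{q1,q3,q4}} {{q1,q2},{q2,q5},{q1,q2,q5}} {{q3,q5}}
  W14: {{q1},{q1,q2},{q1,q3},{q1,q4},{q1,q5},{q2,q5},{q3,q4},{q1,q2,q5},{q1,q3,q4}} {{q3,q5}}
  W15: {{q1,q2},{q2,q5},{q1,q2,q5}} {{q1,q3},{q3,q4},{q1,q3,q4}} {{q3,q5}}
  W23: {{q2},{q1,q2},{q2,q5},{q1,q2,q5}}
  W24: {{q2},{q1,q2},{q2,q5},{q1,q2,q5}}
  W25: {{q2},{q1,q2},{q2,q5},{q1,q2,q5}}
  W34: {{q2},{q1,q2},{q2,q5},{q1,q2,q5}} {{q3},{q1,q3},{q1,q4},{q3,q4},{q3,q5},{q1,q3,q4}}
  W35: {{q2},{q1,q2},{q2,q5},{q1,q2,q5}} {{q3},{q1,q3},{q3,q4},{q3,q5},{q1,q3,q4}}
  W45: {{q2},{q1,q2},{q2,q5},{q1,q2,q5}} {{q3},{q1,q3},{q3,q4},{q3,q5},{q1,q3,q4}}
  W123: {{q1,q2},{q2,q5},{q1,q2,q5}}
  W124: {{q1,q2},{q2,q5},{q1,q2,q5}}
  W125: {{q1,q2},{q2,q5},{q1,q2,q5}}
  W134: {{q1,q2},{q2,q5},{q1,q2,q5}} {{q1,q3},{q1,q4},{q3,q4},{q1,q3,q4}} {{q3,q5}}
  W135: {{q1,q2},{q2,q5},{q1,q2,q5}} {{q1,q3},{q3,q4},{q1,q3,q4}} {{q3,q5}}
  W145: {{q1,q2},{q2,q5},{q1,q2,q5}} {{q1,q3},{q3,q4},{q1,q3,q4}} {{q3,q5}}
  W234: {{q2},{q1,q2},{q2,q5},{q1,q2,q5}}
  W235: {{q2},{q1,q2},{q2,q5},{q1,q2,q5}}
  W245: {{q2},{q1,q2},{q2,q5},{q1,q2,q5}}
  W345: {{q2},{q1,q2},{q2,q5},{q1,q2,q5}} {{q3},{q1,q3},{q3,q4},{q3,q5},{q1,q3,q4}}
  W1234: {{q1,q2},{q2,q5},{q1,q2,q5}}
  W1235: {{q1,q2},{q2,q5},{q1,q2,q5}}
  W1245: {{q1,q2},{q2,q5},{q1,q2,q5}}
  W1345: {{q1,q2},{q2,q5},{q1,q2,q5}} {{q1,q3},{q3,q4},{q1,q3,q4}} {{q3,q5}}
  W2345: {{q2},{q1,q2},{q2,q5},{q1,q2,q5}}
  W12345: {{q1,q2},{q2,q5},{q1,q2,q5}}
C dims 8,18,17,7; δ0: rk 6, SNF 1^6; δ1: rk 11, SNF 1^11; δ2: rk 6, SNF 1^6
degree 0: 8−6−0 = 2 → Ȟ^0 ≅ Z^2
degree 1: 18−11−6 = 1 → Ȟ^1 ≅ Z
degree 2: 17−6−11 = 0 → Ȟ^2 ≅ 0


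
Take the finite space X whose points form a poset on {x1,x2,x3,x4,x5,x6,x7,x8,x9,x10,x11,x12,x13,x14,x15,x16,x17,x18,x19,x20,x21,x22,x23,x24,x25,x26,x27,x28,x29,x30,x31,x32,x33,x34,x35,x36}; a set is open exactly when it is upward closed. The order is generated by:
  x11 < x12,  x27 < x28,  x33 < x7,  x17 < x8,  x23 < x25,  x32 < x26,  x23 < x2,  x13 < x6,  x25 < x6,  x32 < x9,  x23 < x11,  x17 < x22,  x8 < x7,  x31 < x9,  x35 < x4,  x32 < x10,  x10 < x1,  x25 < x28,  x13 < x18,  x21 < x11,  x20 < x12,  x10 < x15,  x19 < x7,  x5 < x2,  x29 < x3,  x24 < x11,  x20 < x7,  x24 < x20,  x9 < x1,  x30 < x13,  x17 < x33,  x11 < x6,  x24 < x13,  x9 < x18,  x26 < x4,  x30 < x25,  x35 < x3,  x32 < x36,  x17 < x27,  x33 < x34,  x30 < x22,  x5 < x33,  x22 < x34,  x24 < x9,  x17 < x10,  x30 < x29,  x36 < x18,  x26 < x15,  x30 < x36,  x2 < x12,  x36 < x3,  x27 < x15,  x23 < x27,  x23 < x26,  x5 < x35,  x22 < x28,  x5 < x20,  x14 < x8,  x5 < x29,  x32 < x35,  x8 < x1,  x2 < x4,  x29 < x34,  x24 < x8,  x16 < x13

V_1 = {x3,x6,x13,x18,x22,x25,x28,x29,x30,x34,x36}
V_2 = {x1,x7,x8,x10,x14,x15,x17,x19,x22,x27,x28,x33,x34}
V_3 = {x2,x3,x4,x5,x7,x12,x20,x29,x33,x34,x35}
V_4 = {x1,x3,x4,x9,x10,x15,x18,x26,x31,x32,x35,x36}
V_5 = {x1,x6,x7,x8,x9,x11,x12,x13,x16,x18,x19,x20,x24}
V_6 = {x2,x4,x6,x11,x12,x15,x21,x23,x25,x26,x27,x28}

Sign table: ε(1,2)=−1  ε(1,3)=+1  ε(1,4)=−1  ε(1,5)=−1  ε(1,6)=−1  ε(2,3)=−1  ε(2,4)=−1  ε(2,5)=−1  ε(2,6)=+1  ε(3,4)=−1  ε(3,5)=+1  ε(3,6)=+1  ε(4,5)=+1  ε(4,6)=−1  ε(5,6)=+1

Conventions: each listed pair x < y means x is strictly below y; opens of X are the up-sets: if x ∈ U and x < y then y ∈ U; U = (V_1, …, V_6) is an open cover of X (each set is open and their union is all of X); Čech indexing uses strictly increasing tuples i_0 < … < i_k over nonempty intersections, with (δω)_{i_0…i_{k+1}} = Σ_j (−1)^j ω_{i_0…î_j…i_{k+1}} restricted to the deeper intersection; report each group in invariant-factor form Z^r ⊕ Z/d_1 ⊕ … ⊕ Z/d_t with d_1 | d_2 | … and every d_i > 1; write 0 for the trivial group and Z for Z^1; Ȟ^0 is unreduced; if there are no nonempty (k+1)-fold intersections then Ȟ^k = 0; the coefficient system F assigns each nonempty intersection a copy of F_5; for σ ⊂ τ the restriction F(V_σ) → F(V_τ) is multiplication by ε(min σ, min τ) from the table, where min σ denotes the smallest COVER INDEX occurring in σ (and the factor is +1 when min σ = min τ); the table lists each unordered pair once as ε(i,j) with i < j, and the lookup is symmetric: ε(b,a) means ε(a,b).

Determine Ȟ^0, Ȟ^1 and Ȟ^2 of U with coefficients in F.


Ȟ^0(U;F) ≅ 0, Ȟ^1(U;F) ≅ 0 and Ȟ^2(U;F) ≅ Z/5

intersection data:
  V12={x22,x28,x34} V13={x3,x29,x34} V14={x3,x18,x36} V15={x6,x13,x18} V16={x6,x25,x28} V23={x7,x33,x34} V24={x1,x10,x15} V25={x1,x7,x8,x19} V26={x15,x27,x28} V34={x3,x4,x35} V35={x7,x12,x20} V36={x2,x4,x12} V45={x1,x9,x18} V46={x4,x15,x26} V56={x6,x11,x12}
  V123={x34} V126={x28} V134={x3} V145={x18} V156={x6} V235={x7} V245={x1} V246={x15} V346={x4} V356={x12}
C dims 6,15,10; δ0: rk_F5 6; δ1: rk_F5 9
Ȟ^0 = (6 − 6) − 0 = 0, so Ȟ^0 ≅ 0
Ȟ^1 = (15 − 9) − 6 = 0, so Ȟ^1 ≅ 0
Ȟ^2 = (10 − 0) − 9 = 1, so Ȟ^2 ≅ Z/5


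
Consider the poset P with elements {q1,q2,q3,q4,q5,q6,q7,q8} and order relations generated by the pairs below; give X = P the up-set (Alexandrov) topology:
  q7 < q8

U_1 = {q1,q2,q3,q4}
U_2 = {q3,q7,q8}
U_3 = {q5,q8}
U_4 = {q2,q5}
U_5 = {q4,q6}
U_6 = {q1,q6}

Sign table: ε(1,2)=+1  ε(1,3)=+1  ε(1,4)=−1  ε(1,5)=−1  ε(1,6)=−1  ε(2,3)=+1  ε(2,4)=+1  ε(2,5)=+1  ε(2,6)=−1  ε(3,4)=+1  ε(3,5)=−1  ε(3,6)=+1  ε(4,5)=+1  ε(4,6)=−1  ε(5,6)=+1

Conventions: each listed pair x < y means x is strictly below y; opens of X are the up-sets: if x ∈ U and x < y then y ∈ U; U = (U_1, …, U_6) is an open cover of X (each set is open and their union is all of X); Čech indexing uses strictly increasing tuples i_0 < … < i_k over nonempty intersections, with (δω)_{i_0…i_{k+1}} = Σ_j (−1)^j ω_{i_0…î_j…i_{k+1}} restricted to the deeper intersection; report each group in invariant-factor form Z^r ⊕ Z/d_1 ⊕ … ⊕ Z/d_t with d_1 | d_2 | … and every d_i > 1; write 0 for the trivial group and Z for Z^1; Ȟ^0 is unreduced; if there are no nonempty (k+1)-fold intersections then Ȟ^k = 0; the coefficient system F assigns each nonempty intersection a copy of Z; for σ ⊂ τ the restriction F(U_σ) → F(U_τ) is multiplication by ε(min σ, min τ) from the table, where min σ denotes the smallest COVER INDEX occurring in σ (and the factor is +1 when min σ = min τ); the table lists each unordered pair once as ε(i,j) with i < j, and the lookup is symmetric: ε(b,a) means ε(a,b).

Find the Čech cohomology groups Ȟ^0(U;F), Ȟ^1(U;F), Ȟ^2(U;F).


cover nerve:
  U12={q3} U14={q2} U15={q4} U16={q1} U23={q8} U34={q5} U56={q6}
C dims 6,7; δ0: rk 6, SNF 1^5·2
Ȟ^0: (6−6)−0=0 ⇒ 0
Ȟ^1: (7−0)−6=1 plus torsion [2] ⇒ Z ⊕ Z/2
Ȟ^2: (0−0)−0=0 ⇒ 0

Ȟ^0(U;F) ≅ 0, Ȟ^1(U;F) ≅ Z ⊕ Z/2, Ȟ^2(U;F) ≅ 0


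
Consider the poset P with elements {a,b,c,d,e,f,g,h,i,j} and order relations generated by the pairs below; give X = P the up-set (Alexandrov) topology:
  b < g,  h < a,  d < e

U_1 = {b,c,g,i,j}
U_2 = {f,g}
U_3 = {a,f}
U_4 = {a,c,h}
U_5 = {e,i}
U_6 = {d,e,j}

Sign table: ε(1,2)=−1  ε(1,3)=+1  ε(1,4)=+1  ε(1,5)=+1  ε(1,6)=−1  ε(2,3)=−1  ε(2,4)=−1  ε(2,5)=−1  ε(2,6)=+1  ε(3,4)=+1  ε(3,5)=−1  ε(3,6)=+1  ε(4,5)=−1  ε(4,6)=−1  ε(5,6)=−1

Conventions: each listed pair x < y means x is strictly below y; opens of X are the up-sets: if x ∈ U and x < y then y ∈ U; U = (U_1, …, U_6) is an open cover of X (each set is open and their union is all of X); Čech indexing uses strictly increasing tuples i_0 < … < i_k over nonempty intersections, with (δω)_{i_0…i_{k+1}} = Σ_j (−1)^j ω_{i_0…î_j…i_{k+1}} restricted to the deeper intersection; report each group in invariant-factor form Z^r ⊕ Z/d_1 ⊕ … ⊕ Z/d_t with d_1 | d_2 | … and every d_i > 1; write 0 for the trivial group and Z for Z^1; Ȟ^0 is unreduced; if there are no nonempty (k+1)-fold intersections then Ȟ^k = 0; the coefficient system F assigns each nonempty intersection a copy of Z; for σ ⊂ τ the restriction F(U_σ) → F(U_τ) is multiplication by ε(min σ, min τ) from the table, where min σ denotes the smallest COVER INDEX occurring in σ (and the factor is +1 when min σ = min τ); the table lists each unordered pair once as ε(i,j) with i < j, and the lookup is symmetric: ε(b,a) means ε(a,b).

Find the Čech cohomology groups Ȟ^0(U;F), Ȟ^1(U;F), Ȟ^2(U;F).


cover nerve:
  U12={g} U14={c} U15={i} U16={j} U23={f} U34={a} U56={e}
C dims 6,7; δ0: rk 5, SNF 1^5
Ȟ^0: (6−5)−0=1 ⇒ Z
Ȟ^1: (7−0)−5=2 ⇒ Z^2
Ȟ^2: (0−0)−0=0 ⇒ 0

Ȟ^0 = Z, Ȟ^1 = Z^2 and Ȟ^2 = 0


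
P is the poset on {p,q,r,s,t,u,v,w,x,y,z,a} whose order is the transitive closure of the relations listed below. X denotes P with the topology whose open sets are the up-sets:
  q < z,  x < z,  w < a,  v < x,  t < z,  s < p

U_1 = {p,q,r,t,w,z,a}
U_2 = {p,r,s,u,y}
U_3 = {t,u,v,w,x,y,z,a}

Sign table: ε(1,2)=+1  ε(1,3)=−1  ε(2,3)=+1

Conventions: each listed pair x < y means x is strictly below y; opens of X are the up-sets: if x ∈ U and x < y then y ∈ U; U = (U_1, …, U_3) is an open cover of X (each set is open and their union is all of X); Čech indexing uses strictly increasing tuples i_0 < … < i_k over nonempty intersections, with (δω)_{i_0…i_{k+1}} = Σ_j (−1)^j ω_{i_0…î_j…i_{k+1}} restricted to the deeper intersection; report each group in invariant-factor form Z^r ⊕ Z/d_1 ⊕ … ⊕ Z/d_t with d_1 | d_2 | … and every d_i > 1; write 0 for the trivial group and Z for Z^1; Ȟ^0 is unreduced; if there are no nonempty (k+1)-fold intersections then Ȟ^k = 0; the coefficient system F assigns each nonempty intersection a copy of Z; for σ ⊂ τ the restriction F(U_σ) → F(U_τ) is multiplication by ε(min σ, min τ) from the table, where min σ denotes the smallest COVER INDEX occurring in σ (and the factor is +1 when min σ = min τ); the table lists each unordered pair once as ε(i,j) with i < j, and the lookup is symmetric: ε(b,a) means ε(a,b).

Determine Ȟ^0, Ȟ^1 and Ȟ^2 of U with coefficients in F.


Ȟ^0 = 0; Ȟ^1 = Z/2; Ȟ^2 = 0

intersection data:
  U12={p,r} U13={t,w,z,a} U23={u,y}
C dims 3,3; δ0: rk 3, SNF 1^2·2
Ȟ^0 = (3 − 3) − 0 = 0, so Ȟ^0 ≅ 0
Ȟ^1 = (3 − 0) − 3 = 0 plus torsion [2], so Ȟ^1 ≅ Z/2
Ȟ^2 = (0 − 0) − 0 = 0, so Ȟ^2 ≅ 0


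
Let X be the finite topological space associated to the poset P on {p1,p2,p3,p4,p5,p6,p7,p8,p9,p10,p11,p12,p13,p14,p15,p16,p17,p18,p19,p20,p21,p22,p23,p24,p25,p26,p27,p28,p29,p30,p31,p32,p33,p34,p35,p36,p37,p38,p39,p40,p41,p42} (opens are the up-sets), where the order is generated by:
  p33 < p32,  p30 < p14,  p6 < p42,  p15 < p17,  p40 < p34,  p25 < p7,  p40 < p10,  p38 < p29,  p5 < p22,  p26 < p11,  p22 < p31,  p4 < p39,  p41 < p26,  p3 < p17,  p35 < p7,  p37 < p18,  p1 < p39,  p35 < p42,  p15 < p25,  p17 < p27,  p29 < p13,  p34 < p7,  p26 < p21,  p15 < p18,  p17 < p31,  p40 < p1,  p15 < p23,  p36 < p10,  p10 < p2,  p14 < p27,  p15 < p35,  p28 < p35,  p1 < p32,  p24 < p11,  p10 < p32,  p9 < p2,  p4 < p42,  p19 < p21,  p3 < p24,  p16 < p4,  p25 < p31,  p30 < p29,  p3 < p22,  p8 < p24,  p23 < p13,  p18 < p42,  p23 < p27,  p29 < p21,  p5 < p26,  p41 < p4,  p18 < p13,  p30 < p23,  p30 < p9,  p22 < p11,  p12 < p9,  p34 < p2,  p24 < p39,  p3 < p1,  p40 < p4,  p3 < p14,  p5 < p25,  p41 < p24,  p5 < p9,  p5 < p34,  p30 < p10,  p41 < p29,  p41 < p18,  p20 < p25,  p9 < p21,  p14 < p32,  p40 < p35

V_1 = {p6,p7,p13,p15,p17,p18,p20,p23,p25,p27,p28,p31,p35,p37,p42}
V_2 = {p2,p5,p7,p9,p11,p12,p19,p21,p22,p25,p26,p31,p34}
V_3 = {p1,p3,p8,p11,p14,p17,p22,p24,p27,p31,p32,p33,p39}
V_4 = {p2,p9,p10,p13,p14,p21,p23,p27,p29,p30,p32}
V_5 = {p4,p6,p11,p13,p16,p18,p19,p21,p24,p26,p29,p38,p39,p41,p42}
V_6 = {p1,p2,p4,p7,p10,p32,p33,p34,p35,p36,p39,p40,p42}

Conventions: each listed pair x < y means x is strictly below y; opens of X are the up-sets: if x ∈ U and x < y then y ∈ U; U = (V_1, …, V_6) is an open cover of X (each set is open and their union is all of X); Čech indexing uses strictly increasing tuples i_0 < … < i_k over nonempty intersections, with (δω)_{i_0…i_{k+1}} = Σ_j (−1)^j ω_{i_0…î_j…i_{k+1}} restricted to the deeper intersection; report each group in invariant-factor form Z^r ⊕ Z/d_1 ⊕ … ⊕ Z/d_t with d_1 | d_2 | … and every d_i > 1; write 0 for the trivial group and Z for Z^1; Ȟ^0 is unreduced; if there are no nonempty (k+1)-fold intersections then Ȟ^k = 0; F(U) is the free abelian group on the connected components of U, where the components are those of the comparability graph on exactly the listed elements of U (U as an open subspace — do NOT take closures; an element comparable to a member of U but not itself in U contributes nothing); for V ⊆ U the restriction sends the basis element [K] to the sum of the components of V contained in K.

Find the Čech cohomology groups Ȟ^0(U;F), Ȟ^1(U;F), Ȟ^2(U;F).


Ȟ^0(U;F) ≅ Z, Ȟ^1(U;F) ≅ 0 and Ȟ^2(U;F) ≅ Z/2

nonempty overlaps:
  V12={p7,p25,p31} V13={p17,p27,p31} V14={p13,p23,p27} V15={p6,p13,p18,p42} V16={p7,p35,p42} V23={p11,p22,p31} V24={p2,p9,p21} V25={p11,p19,p21,p26} V26={p2,p7,p34} V34={p14,p27,p32} V35={p11,p24,p39} V36={p1,p32,p33,p39} V45={p13,p21,p29} V46={p2,p10,p32} V56={p4,p39,p42}
  V123={p31} V126={p7} V134={p27} V145={p13} V156={p42} V235={p11} V245={p21} V246={p2} V346={p32} V356={p39}
components per intersection:
  V1: {p6,p7,p13,p15,p17,p18,p20,p23,p25,p27,p28,p31,p35,p37,p42}
  V2: {p2,p5,p7,p9,p11,p12,p19,p21,p22,p25,p26,p31,p34}
  V3: {p1,p3,p8,p11,p14,p17,p22,p24,p27,p31,p32,p33,p39}
  V4: {p2,p9,p10,p13,p14,p21,p23,p27,p29,p30,p32}
  V5: {p4,p6,p11,p13,p16,p18,p19,p21,p24,p26,p29,p38,p39,p41,p42}
  V6: {p1,p2,p4,p7,p10,p32,p33,p34,p35,p36,p39,p40,p42}
  V12: {p7,p25,p31}
  V13: {p17,p27,p31}
  V14: {p13,p23,p27}
  V15: {p6,p13,p18,p42}
  V16: {p7,p35,p42}
  V23: {p11,p22,p31}
  V24: {p2,p9,p21}
  V25: {p11,p19,p21,p26}
  V26: {p2,p7,p34}
  V34: {p14,p27,p32}
  V35: {p11,p24,p39}
  V36: {p1,p32,p33,p39}
  V45: {p13,p21,p29}
  V46: {p2,p10,p32}
  V56: {p4,p39,p42}
  V123: {p31}
  V126: {p7}
  V134: {p27}
  V145: {p13}
  V156: {p42}
  V235: {p11}
  V245: {p21}
  V246: {p2}
  V346: {p32}
  V356: {p39}
C dims 6,15,10; δ0: rk 5, SNF 1^5; δ1: rk 10, SNF 1^9·2
degree 0: 6−5−0 = 1 → Ȟ^0 ≅ Z
degree 1: 15−10−5 = 0 → Ȟ^1 ≅ 0
degree 2: 10−0−10 = 0 plus torsion [2] → Ȟ^2 ≅ Z/2


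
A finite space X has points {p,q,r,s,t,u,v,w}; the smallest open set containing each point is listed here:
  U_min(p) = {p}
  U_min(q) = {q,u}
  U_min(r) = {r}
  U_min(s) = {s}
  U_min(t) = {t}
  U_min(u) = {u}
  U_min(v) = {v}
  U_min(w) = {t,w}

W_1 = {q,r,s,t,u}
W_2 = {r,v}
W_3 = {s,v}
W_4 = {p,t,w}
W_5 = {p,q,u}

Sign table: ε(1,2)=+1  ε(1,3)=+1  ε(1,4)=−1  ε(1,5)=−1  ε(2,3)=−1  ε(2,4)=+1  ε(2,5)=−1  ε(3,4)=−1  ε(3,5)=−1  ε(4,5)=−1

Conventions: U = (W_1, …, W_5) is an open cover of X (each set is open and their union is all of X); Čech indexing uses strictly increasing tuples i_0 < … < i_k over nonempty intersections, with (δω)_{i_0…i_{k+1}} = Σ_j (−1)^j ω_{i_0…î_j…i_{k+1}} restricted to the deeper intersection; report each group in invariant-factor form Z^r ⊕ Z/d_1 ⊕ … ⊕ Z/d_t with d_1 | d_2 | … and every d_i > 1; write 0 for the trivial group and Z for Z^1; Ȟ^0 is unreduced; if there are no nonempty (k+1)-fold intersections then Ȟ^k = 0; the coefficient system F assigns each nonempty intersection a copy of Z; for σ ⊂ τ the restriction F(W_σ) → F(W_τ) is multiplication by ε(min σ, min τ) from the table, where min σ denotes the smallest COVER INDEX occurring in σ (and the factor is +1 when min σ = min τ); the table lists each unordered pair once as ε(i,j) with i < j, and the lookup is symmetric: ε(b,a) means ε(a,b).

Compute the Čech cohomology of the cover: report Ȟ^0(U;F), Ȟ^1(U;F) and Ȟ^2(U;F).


nonempty overlaps:
  W12={r} W13={s} W14={t} W15={q,u} W23={v} W45={p}
C dims 5,6; δ0: rk 5, SNF 1^4·2
degree 0: 5−5−0 = 0 → Ȟ^0 ≅ 0
degree 1: 6−0−5 = 1 plus torsion [2] → Ȟ^1 ≅ Z ⊕ Z/2
degree 2: 0−0−0 = 0 → Ȟ^2 ≅ 0

Ȟ^0 = 0, Ȟ^1 = Z ⊕ Z/2, Ȟ^2 = 0


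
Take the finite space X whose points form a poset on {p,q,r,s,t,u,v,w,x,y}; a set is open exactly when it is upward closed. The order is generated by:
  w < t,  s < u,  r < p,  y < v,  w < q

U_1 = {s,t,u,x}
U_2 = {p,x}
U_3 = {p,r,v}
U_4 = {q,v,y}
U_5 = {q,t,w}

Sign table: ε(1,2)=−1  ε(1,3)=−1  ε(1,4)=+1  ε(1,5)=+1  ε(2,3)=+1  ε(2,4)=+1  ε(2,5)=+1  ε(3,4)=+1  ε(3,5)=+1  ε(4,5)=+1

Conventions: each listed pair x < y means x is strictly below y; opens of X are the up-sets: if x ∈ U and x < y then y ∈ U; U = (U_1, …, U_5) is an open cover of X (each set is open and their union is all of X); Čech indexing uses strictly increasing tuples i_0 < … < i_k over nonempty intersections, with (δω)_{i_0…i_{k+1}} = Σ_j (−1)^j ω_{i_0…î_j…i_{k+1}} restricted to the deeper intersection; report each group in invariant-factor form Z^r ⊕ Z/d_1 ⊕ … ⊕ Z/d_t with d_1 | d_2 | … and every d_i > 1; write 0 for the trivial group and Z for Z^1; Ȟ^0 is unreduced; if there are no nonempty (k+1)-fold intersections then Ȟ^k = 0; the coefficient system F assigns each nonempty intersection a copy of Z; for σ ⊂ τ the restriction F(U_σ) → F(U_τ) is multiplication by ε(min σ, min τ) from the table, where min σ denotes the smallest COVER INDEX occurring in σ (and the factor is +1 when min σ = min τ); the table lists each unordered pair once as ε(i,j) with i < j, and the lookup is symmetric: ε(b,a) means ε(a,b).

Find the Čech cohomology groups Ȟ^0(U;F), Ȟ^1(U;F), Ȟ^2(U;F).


Ȟ^0(U;F) ≅ 0; Ȟ^1(U;F) ≅ Z/2; Ȟ^2(U;F) ≅ 0

intersection data:
  U12={x} U15={t} U23={p} U34={v} U45={q}
C dims 5,5; δ0: rk 5, SNF 1^4·2
Ȟ^0 = (5 − 5) − 0 = 0, so Ȟ^0 ≅ 0
Ȟ^1 = (5 − 0) − 5 = 0 plus torsion [2], so Ȟ^1 ≅ Z/2
Ȟ^2 = (0 − 0) − 0 = 0, so Ȟ^2 ≅ 0


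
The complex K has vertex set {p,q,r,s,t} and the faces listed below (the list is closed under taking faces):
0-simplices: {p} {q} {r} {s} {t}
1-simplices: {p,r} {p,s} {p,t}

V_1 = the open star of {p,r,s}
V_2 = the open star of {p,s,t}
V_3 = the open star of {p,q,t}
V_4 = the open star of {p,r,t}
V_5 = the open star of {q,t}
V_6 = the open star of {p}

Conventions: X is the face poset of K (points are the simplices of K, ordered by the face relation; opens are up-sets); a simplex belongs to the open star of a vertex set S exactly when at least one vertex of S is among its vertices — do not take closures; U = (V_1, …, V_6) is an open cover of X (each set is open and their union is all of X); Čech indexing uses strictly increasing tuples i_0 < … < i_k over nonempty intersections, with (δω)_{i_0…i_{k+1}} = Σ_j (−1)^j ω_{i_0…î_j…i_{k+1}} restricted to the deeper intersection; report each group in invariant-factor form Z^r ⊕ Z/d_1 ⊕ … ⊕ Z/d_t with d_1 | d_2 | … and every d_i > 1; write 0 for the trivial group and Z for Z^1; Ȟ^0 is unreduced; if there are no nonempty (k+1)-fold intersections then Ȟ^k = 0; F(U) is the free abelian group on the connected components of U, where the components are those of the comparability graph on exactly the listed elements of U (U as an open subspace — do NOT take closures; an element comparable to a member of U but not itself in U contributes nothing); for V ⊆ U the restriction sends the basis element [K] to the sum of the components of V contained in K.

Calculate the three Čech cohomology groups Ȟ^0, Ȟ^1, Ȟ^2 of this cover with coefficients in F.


Ȟ^0 = Z^2; Ȟ^1 = 0; Ȟ^2 = 0

nerve simplices:
  V1={{p},{r},{s},{p,r},{p,s},{p,t}} V2={{p},{s},{t},{p,r},{p,s},{p,t}} V3={{p},{q},{t},{p,r},{p,s},{p,t}} V4={{p},{r},{t},{p,r},{p,s},{p,t}} V5={{q},{t},{p,t}} V6={{p},{p,r},{p,s},{p,t}}
  V12={{p},{s},{p,r},{p,s},{p,t}} V13={{p},{p,r},{p,s},{p,t}} V14={{p},{r},{p,r},{p,s},{p,t}} V15={{p,t}} V16={{p},{p,r},{p,s},{p,t}} V23={{p},{t},{p,r},{p,s},{p,t}} V24={{p},{t},{p,r},{p,s},{p,t}} V25={{t},{p,t}} V26={{p},{p,r},{p,s},{p,t}} V34={{p},{t},{p,r},{p,s},{p,t}} V35={{q},{t},{p,t}} V36={{p},{p,r},{p,s},{p,t}} V45={{t},{p,t}} V46={{p},{p,r},{p,s},{p,t}} V56={{p,t}}
  V123={{p},{p,r},{p,s},{p,t}} V124={{p},{p,r},{p,s},{p,t}} V125={{p,t}} V126={{p},{p,r},{p,s},{p,t}} V134={{p},{p,r},{p,s},{p,t}} V135={{p,t}} V136={{p},{p,r},{p,s},{p,t}} V145={{p,t}} V146={{p},{p,r},{p,s},{p,t}} V156={{p,t}} V234={{p},{t},{p,r},{p,s},{p,t}} V235={{t},{p,t}} V236={{p},{p,r},{p,s},{p,t}} V245={{t},{p,t}} V246={{p},{p,r},{p,s},{p,t}} V256={{p,t}} V345={{t},{p,t}} V346={{p},{p,r},{p,s},{p,t}} V356={{p,t}} V456={{p,t}}
  V1234={{p},{p,r},{p,s},{p,t}} V1235={{p,t}} V1236={{p},{p,r},{p,s},{p,t}} V1245={{p,t}} V1246={{p},{p,r},{p,s},{p,t}} V1256={{p,t}} V1345={{p,t}} V1346={{p},{p,r},{p,s},{p,t}} V1356={{p,t}} V1456={{p,t}} V2345={{t},{p,t}} V2346={{p},{p,r},{p,s},{p,t}} V2356={{p,t}} V2456={{p,t}} V3456={{p,t}}
  V12345={{p,t}} V12346={{p},{p,r},{p,s},{p,t}} V12356={{p,t}} V12456={{p,t}} V13456={{p,t}} V23456={{p,t}}
  V123456={{p,t}}
components per intersection:
  V1: {{p},{r},{s},{p,r},{p,s},{p,t}}
  V2: {{p},{s},{t},{p,r},{p,s},{p,t}}
  V3: {{p},{t},{p,r},{p,s},{p,t}} {{q}}
  V4: {{p},{r},{t},{p,r},{p,s},{p,t}}
  V5: {{q}} {{t},{p,t}}
  V6: {{p},{p,r},{p,s},{p,t}}
  V12: {{p},{s},{p,r},{p,s},{p,t}}
  V13: {{p},{p,r},{p,s},{p,t}}
  V14: {{p},{r},{p,r},{p,s},{p,t}}
  V15: {{p,t}}
  V16: {{p},{p,r},{p,s},{p,t}}
  V23: {{p},{t},{p,r},{p,s},{p,t}}
  V24: {{p},{t},{p,r},{p,s},{p,t}}
  V25: {{t},{p,t}}
  V26: {{p},{p,r},{p,s},{p,t}}
  V34: {{p},{t},{p,r},{p,s},{p,t}}
  V35: {{q}} {{t},{p,t}}
  V36: {{p},{p,r},{p,s},{p,t}}
  V45: {{t},{p,t}}
  V46: {{p},{p,r},{p,s},{p,t}}
  V56: {{p,t}}
  V123: {{p},{p,r},{p,s},{p,t}}
  V124: {{p},{p,r},{p,s},{p,t}}
  V125: {{p,t}}
  V126: {{p},{p,r},{p,s},{p,t}}
  V134: {{p},{p,r},{p,s},{p,t}}
  V135: {{p,t}}
  V136: {{p},{p,r},{p,s},{p,t}}
  V145: {{p,t}}
  V146: {{p},{p,r},{p,s},{p,t}}
  V156: {{p,t}}
  V234: {{p},{t},{p,r},{p,s},{p,t}}
  V235: {{t},{p,t}}
  V236: {{p},{p,r},{p,s},{p,t}}
  V245: {{t},{p,t}}
  V246: {{p},{p,r},{p,s},{p,t}}
  V256: {{p,t}}
  V345: {{t},{p,t}}
  V346: {{p},{p,r},{p,s},{p,t}}
  V356: {{p,t}}
  V456: {{p,t}}
  V1234: {{p},{p,r},{p,s},{p,t}}
  V1235: {{p,t}}
  V1236: {{p},{p,r},{p,s},{p,t}}
  V1245: {{p,t}}
  V1246: {{p},{p,r},{p,s},{p,t}}
  V1256: {{p,t}}
  V1345: {{p,t}}
  V1346: {{p},{p,r},{p,s},{p,t}}
  V1356: {{p,t}}
  V1456: {{p,t}}
  V2345: {{t},{p,t}}
  V2346: {{p},{p,r},{p,s},{p,t}}
  V2356: {{p,t}}
  V2456: {{p,t}}
  V3456: {{p,t}}
  V12345: {{p,t}}
  V12346: {{p},{p,r},{p,s},{p,t}}
  V12356: {{p,t}}
  V12456: {{p,t}}
  V13456: {{p,t}}
  V23456: {{p,t}}
  V123456: {{p,t}}
C dims 8,16,20,15; δ0: rk 6, SNF 1^6; δ1: rk 10, SNF 1^10; δ2: rk 10, SNF 1^10
degree 0: 8−6−0 = 2 → Ȟ^0 ≅ Z^2
degree 1: 16−10−6 = 0 → Ȟ^1 ≅ 0
degree 2: 20−10−10 = 0 → Ȟ^2 ≅ 0


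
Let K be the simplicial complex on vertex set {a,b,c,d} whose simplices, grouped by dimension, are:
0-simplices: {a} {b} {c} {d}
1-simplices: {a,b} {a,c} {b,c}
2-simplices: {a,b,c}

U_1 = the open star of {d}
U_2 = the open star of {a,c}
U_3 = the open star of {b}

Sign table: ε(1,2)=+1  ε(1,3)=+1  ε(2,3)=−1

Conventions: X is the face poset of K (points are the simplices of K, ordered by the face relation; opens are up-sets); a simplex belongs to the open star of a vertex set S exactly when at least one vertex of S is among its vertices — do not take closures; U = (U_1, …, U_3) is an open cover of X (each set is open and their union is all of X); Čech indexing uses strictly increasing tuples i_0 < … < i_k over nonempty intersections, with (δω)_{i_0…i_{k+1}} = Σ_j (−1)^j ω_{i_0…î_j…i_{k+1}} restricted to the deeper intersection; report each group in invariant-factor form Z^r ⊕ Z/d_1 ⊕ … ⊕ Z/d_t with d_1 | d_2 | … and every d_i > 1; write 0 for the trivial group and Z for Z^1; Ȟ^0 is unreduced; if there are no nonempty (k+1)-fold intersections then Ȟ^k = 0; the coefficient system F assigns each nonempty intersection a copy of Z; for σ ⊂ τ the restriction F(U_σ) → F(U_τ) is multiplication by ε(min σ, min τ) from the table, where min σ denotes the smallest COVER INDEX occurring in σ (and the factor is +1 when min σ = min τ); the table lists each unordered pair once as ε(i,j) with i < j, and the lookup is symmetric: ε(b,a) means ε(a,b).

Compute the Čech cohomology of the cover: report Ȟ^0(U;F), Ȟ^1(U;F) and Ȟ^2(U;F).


Ȟ^0(U;F) ≅ Z^2, Ȟ^1(U;F) ≅ 0, Ȟ^2(U;F) ≅ 0

nonempty overlaps:
  U1={{d}} U2={{a},{c},{a,b},{a,c},{b,c},{a,b,c}} U3={{b},{a,b},{b,c},{a,b,c}}
  U23={{a,b},{b,c},{a,b,c}}
C dims 3,1; δ0: rk 1, SNF 1^1
degree 0: 3−1−0 = 2 → Ȟ^0 ≅ Z^2
degree 1: 1−0−1 = 0 → Ȟ^1 ≅ 0
degree 2: 0−0−0 = 0 → Ȟ^2 ≅ 0


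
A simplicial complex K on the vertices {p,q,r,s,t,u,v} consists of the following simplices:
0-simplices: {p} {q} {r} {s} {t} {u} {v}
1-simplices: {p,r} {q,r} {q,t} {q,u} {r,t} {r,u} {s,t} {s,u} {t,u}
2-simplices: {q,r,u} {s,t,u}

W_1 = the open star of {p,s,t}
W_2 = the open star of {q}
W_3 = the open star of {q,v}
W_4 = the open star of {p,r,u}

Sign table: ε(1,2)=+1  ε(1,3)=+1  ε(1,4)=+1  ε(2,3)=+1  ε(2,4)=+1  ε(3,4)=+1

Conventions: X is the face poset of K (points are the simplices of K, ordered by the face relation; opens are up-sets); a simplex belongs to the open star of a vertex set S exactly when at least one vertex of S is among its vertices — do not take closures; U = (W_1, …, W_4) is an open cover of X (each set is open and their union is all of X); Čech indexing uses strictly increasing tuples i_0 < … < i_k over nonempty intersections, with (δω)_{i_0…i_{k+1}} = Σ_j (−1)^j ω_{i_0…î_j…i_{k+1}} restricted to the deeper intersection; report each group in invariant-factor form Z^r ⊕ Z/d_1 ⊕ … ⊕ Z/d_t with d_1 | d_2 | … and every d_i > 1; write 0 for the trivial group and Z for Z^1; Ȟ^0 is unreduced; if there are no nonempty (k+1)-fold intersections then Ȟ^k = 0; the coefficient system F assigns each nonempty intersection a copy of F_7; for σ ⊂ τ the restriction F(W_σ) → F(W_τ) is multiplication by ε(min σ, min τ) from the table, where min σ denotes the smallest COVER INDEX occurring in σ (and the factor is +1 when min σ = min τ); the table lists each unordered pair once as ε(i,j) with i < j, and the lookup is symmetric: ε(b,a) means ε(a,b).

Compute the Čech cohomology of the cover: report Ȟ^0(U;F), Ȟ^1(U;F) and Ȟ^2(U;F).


nonempty intersections:
  W1={{p},{s},{t},{p,r},{q,t},{r,t},{s,t},{s,u},{t,u},{s,t,u}} W2={{q},{q,r},{q,t},{q,u},{q,r,u}} W3={{q},{v},{q,r},{q,t},{q,u},{q,r,u}} W4={{p},{r},{u},{p,r},{q,r},{q,u},{r,t},{r,u},{s,u},{t,u},{q,r,u},{s,t,u}}
  W12={{q,t}} W13={{q,t}} W14={{p},{p,r},{r,t},{s,u},{t,u},{s,t,u}} W23={{q},{q,r},{q,t},{q,u},{q,r,u}} W24={{q,r},{q,u},{q,r,u}} W34={{q,r},{q,u},{q,r,u}}
  W123={{q,t}} W234={{q,r},{q,u},{q,r,u}}
C dims 4,6,2; δ0: rk_F7 3; δ1: rk_F7 2
Ȟ^0: (4−3)−0=1 ⇒ Z/7
Ȟ^1: (6−2)−3=1 ⇒ Z/7
Ȟ^2: (2−0)−2=0 ⇒ 0

Ȟ^0(U;F) ≅ Z/7; Ȟ^1(U;F) ≅ Z/7; Ȟ^2(U;F) ≅ 0
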